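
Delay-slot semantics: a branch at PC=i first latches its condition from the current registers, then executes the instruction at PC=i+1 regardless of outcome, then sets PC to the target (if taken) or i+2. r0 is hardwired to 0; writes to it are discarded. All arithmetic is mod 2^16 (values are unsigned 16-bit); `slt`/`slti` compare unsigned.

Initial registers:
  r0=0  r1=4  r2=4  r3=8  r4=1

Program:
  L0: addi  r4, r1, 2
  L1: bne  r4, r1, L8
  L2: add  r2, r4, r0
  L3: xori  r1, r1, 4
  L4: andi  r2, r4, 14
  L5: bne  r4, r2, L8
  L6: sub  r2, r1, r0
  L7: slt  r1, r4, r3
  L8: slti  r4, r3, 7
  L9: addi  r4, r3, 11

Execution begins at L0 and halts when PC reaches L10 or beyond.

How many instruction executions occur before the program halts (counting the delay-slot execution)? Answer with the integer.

  step pc=0: addi  r4, r1, 2  regs=(0,4,4,8,6)
  step pc=1: bne  r4, r1, L8  cond=T  regs=(0,4,4,8,6)
  step pc=2: add  r2, r4, r0  regs=(0,4,6,8,6)
  step pc=8: slti  r4, r3, 7  regs=(0,4,6,8,0)
  step pc=9: addi  r4, r3, 11  regs=(0,4,6,8,19)

5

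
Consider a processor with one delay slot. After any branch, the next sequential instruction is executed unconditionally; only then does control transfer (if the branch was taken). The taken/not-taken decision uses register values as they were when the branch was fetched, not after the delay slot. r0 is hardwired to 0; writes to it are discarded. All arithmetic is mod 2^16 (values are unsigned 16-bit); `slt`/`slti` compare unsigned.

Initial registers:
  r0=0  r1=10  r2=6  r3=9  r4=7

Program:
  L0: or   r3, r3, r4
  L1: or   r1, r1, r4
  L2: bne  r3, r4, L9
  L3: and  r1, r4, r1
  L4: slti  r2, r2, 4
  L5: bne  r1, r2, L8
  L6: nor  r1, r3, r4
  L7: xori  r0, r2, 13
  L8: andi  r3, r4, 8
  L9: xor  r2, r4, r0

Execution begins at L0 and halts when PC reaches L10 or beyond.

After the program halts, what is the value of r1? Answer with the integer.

[0] or   r3, r3, r4  →  {r0:0, r1:10, r2:6, r3:15, r4:7}
[1] or   r1, r1, r4  →  {r0:0, r1:15, r2:6, r3:15, r4:7}
[2] bne  r3, r4, L9  →  {r0:0, r1:15, r2:6, r3:15, r4:7}  ⟨branch taken⟩
[3] and  r1, r4, r1  →  {r0:0, r1:7, r2:6, r3:15, r4:7}
[9] xor  r2, r4, r0  →  {r0:0, r1:7, r2:7, r3:15, r4:7}

7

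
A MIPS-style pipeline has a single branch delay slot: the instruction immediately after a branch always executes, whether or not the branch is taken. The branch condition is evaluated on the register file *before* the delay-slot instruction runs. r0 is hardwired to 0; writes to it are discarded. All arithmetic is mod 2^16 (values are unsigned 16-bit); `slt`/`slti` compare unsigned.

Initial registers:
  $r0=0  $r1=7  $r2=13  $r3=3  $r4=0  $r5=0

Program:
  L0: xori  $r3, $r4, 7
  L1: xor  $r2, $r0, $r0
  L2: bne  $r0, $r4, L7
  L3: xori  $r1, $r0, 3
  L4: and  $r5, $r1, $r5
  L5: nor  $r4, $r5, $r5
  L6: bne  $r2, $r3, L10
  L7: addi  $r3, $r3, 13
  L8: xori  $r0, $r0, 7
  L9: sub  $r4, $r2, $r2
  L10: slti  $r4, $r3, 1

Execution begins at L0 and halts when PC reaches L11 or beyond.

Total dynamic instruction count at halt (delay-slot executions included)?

9

PC=0  xori  $r3, $r4, 7      | $r0=0 $r1=7 $r2=13 $r3=7 $r4=0 $r5=0
PC=1  xor  $r2, $r0, $r0     | $r0=0 $r1=7 $r2=0 $r3=7 $r4=0 $r5=0
PC=2  bne  $r0, $r4, L7      | $r0=0 $r1=7 $r2=0 $r3=7 $r4=0 $r5=0  [not taken]
PC=3  xori  $r1, $r0, 3      | $r0=0 $r1=3 $r2=0 $r3=7 $r4=0 $r5=0
PC=4  and  $r5, $r1, $r5     | $r0=0 $r1=3 $r2=0 $r3=7 $r4=0 $r5=0
PC=5  nor  $r4, $r5, $r5     | $r0=0 $r1=3 $r2=0 $r3=7 $r4=65535 $r5=0
PC=6  bne  $r2, $r3, L10     | $r0=0 $r1=3 $r2=0 $r3=7 $r4=65535 $r5=0  [TAKEN]
PC=7  addi  $r3, $r3, 13     | $r0=0 $r1=3 $r2=0 $r3=20 $r4=65535 $r5=0
PC=10 slti  $r4, $r3, 1      | $r0=0 $r1=3 $r2=0 $r3=20 $r4=0 $r5=0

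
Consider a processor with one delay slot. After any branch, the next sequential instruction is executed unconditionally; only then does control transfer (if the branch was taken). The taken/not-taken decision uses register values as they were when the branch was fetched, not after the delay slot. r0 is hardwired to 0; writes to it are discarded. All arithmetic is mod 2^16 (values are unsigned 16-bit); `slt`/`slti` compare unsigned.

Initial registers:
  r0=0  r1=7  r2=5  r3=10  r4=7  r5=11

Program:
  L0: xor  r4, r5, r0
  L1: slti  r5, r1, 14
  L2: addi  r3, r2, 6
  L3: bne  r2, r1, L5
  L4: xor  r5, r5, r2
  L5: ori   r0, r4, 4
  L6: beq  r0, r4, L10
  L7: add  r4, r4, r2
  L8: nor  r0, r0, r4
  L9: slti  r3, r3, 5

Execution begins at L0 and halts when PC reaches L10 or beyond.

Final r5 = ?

#0 xor  r4, r5, r0 ; 0/7/5/10/11/11
#1 slti  r5, r1, 14 ; 0/7/5/10/11/1
#2 addi  r3, r2, 6 ; 0/7/5/11/11/1
#3 bne  r2, r1, L5 ; 0/7/5/11/11/1 ; →target
#4 xor  r5, r5, r2 ; 0/7/5/11/11/4
#5 ori   r0, r4, 4 ; 0/7/5/11/11/4
#6 beq  r0, r4, L10 ; 0/7/5/11/11/4 ; →fallthru
#7 add  r4, r4, r2 ; 0/7/5/11/16/4
#8 nor  r0, r0, r4 ; 0/7/5/11/16/4
#9 slti  r3, r3, 5 ; 0/7/5/0/16/4

4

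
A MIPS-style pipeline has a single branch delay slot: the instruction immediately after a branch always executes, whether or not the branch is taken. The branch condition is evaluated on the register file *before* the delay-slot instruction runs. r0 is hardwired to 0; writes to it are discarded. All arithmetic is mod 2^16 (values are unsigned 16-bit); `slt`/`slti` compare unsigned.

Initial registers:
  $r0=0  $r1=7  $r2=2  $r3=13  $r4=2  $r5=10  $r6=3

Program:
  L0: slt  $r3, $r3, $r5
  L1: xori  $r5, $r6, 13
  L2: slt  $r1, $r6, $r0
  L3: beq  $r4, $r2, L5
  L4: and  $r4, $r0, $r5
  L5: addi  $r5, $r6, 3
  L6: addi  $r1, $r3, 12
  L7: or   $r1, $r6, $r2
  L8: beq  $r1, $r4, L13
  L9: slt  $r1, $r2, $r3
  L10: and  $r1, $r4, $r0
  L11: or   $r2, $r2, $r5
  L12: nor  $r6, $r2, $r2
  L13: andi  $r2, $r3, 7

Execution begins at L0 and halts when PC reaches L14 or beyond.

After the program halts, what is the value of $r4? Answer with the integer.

PC=0  slt  $r3, $r3, $r5     | $r0=0 $r1=7 $r2=2 $r3=0 $r4=2 $r5=10 $r6=3
PC=1  xori  $r5, $r6, 13     | $r0=0 $r1=7 $r2=2 $r3=0 $r4=2 $r5=14 $r6=3
PC=2  slt  $r1, $r6, $r0     | $r0=0 $r1=0 $r2=2 $r3=0 $r4=2 $r5=14 $r6=3
PC=3  beq  $r4, $r2, L5      | $r0=0 $r1=0 $r2=2 $r3=0 $r4=2 $r5=14 $r6=3  [TAKEN]
PC=4  and  $r4, $r0, $r5     | $r0=0 $r1=0 $r2=2 $r3=0 $r4=0 $r5=14 $r6=3
PC=5  addi  $r5, $r6, 3      | $r0=0 $r1=0 $r2=2 $r3=0 $r4=0 $r5=6 $r6=3
PC=6  addi  $r1, $r3, 12     | $r0=0 $r1=12 $r2=2 $r3=0 $r4=0 $r5=6 $r6=3
PC=7  or   $r1, $r6, $r2     | $r0=0 $r1=3 $r2=2 $r3=0 $r4=0 $r5=6 $r6=3
PC=8  beq  $r1, $r4, L13     | $r0=0 $r1=3 $r2=2 $r3=0 $r4=0 $r5=6 $r6=3  [not taken]
PC=9  slt  $r1, $r2, $r3     | $r0=0 $r1=0 $r2=2 $r3=0 $r4=0 $r5=6 $r6=3
PC=10 and  $r1, $r4, $r0     | $r0=0 $r1=0 $r2=2 $r3=0 $r4=0 $r5=6 $r6=3
PC=11 or   $r2, $r2, $r5     | $r0=0 $r1=0 $r2=6 $r3=0 $r4=0 $r5=6 $r6=3
PC=12 nor  $r6, $r2, $r2     | $r0=0 $r1=0 $r2=6 $r3=0 $r4=0 $r5=6 $r6=65529
PC=13 andi  $r2, $r3, 7      | $r0=0 $r1=0 $r2=0 $r3=0 $r4=0 $r5=6 $r6=65529

0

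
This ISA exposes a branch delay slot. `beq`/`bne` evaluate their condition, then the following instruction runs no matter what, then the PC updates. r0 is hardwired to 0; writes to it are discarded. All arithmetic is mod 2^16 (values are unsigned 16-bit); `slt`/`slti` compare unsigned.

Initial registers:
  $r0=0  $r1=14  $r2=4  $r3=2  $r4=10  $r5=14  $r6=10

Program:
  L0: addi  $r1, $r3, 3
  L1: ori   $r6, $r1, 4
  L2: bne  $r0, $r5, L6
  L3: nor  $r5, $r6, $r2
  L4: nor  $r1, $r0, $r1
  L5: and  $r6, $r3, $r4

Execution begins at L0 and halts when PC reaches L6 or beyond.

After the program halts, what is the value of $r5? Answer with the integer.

  step pc=0: addi  $r1, $r3, 3  regs=(0,5,4,2,10,14,10)
  step pc=1: ori   $r6, $r1, 4  regs=(0,5,4,2,10,14,5)
  step pc=2: bne  $r0, $r5, L6  cond=T  regs=(0,5,4,2,10,14,5)
  step pc=3: nor  $r5, $r6, $r2  regs=(0,5,4,2,10,65530,5)

65530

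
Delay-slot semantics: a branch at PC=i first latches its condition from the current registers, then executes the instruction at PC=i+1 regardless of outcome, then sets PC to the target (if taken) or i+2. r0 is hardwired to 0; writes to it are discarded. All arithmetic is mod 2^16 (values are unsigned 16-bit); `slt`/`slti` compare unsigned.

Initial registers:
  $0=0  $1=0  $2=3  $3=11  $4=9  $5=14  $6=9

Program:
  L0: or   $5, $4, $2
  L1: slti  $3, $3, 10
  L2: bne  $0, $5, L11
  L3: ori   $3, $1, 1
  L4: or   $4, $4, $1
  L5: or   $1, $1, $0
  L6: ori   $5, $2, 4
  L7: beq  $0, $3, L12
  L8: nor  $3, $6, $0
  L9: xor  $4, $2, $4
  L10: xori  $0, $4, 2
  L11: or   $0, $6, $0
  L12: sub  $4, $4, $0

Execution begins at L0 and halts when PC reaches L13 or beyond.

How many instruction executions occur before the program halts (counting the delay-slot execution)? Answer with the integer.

6

  step pc=0: or   $5, $4, $2  regs=(0,0,3,11,9,11,9)
  step pc=1: slti  $3, $3, 10  regs=(0,0,3,0,9,11,9)
  step pc=2: bne  $0, $5, L11  cond=T  regs=(0,0,3,0,9,11,9)
  step pc=3: ori   $3, $1, 1  regs=(0,0,3,1,9,11,9)
  step pc=11: or   $0, $6, $0  regs=(0,0,3,1,9,11,9)
  step pc=12: sub  $4, $4, $0  regs=(0,0,3,1,9,11,9)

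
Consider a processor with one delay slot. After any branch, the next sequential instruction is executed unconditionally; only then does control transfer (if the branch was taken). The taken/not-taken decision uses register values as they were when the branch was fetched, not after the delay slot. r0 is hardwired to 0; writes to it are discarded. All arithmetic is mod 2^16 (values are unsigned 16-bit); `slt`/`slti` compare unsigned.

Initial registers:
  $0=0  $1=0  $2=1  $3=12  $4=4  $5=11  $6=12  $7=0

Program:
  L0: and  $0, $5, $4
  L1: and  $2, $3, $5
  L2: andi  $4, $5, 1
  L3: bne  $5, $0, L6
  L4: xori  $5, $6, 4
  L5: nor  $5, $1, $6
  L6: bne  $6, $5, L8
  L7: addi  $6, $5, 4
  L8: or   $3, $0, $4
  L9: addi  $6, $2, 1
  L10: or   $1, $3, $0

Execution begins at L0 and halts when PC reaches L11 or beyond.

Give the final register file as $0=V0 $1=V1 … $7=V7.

[0] and  $0, $5, $4  →  {$0:0, $1:0, $2:1, $3:12, $4:4, $5:11, $6:12, $7:0}
[1] and  $2, $3, $5  →  {$0:0, $1:0, $2:8, $3:12, $4:4, $5:11, $6:12, $7:0}
[2] andi  $4, $5, 1  →  {$0:0, $1:0, $2:8, $3:12, $4:1, $5:11, $6:12, $7:0}
[3] bne  $5, $0, L6  →  {$0:0, $1:0, $2:8, $3:12, $4:1, $5:11, $6:12, $7:0}  ⟨branch taken⟩
[4] xori  $5, $6, 4  →  {$0:0, $1:0, $2:8, $3:12, $4:1, $5:8, $6:12, $7:0}
[6] bne  $6, $5, L8  →  {$0:0, $1:0, $2:8, $3:12, $4:1, $5:8, $6:12, $7:0}  ⟨branch taken⟩
[7] addi  $6, $5, 4  →  {$0:0, $1:0, $2:8, $3:12, $4:1, $5:8, $6:12, $7:0}
[8] or   $3, $0, $4  →  {$0:0, $1:0, $2:8, $3:1, $4:1, $5:8, $6:12, $7:0}
[9] addi  $6, $2, 1  →  {$0:0, $1:0, $2:8, $3:1, $4:1, $5:8, $6:9, $7:0}
[10] or   $1, $3, $0  →  {$0:0, $1:1, $2:8, $3:1, $4:1, $5:8, $6:9, $7:0}

$0=0 $1=1 $2=8 $3=1 $4=1 $5=8 $6=9 $7=0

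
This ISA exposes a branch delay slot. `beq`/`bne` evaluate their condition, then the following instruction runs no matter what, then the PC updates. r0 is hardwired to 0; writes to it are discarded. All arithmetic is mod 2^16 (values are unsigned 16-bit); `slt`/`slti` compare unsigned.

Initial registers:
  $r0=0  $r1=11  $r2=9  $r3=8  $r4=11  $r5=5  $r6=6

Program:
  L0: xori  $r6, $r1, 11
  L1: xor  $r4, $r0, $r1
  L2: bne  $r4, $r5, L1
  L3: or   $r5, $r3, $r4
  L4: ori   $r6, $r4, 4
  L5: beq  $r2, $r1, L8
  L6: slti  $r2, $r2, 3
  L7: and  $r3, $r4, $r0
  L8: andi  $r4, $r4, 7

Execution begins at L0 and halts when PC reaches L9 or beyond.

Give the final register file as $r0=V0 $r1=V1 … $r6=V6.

#0 xori  $r6, $r1, 11 ; 0/11/9/8/11/5/0
#1 xor  $r4, $r0, $r1 ; 0/11/9/8/11/5/0
#2 bne  $r4, $r5, L1 ; 0/11/9/8/11/5/0 ; →target
#3 or   $r5, $r3, $r4 ; 0/11/9/8/11/11/0
#1 xor  $r4, $r0, $r1 ; 0/11/9/8/11/11/0
#2 bne  $r4, $r5, L1 ; 0/11/9/8/11/11/0 ; →fallthru
#3 or   $r5, $r3, $r4 ; 0/11/9/8/11/11/0
#4 ori   $r6, $r4, 4 ; 0/11/9/8/11/11/15
#5 beq  $r2, $r1, L8 ; 0/11/9/8/11/11/15 ; →fallthru
#6 slti  $r2, $r2, 3 ; 0/11/0/8/11/11/15
#7 and  $r3, $r4, $r0 ; 0/11/0/0/11/11/15
#8 andi  $r4, $r4, 7 ; 0/11/0/0/3/11/15

$r0=0 $r1=11 $r2=0 $r3=0 $r4=3 $r5=11 $r6=15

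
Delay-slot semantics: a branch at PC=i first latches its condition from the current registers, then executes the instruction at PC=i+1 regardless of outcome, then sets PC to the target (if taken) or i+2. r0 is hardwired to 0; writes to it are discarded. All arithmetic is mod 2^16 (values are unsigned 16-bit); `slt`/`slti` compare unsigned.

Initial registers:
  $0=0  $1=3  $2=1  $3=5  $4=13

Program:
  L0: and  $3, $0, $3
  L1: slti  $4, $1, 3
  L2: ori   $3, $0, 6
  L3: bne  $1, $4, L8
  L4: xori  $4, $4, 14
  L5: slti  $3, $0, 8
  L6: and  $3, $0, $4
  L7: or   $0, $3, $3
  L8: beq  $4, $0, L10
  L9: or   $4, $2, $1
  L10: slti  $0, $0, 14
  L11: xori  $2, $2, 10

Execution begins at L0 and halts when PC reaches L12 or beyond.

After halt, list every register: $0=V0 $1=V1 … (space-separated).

PC=0  and  $3, $0, $3        | $0=0 $1=3 $2=1 $3=0 $4=13
PC=1  slti  $4, $1, 3        | $0=0 $1=3 $2=1 $3=0 $4=0
PC=2  ori   $3, $0, 6        | $0=0 $1=3 $2=1 $3=6 $4=0
PC=3  bne  $1, $4, L8        | $0=0 $1=3 $2=1 $3=6 $4=0  [TAKEN]
PC=4  xori  $4, $4, 14       | $0=0 $1=3 $2=1 $3=6 $4=14
PC=8  beq  $4, $0, L10       | $0=0 $1=3 $2=1 $3=6 $4=14  [not taken]
PC=9  or   $4, $2, $1        | $0=0 $1=3 $2=1 $3=6 $4=3
PC=10 slti  $0, $0, 14       | $0=0 $1=3 $2=1 $3=6 $4=3
PC=11 xori  $2, $2, 10       | $0=0 $1=3 $2=11 $3=6 $4=3

$0=0 $1=3 $2=11 $3=6 $4=3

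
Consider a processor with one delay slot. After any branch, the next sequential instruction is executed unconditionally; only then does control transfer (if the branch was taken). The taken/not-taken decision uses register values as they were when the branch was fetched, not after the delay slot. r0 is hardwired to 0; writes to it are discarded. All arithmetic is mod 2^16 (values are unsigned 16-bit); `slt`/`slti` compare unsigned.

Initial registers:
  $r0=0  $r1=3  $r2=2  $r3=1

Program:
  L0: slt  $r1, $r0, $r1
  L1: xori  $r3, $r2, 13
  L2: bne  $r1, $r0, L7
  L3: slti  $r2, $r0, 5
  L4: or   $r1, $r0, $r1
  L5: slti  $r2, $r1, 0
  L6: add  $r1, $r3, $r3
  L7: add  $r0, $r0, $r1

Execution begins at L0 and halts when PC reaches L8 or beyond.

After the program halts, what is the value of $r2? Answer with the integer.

PC=0  slt  $r1, $r0, $r1     | $r0=0 $r1=1 $r2=2 $r3=1
PC=1  xori  $r3, $r2, 13     | $r0=0 $r1=1 $r2=2 $r3=15
PC=2  bne  $r1, $r0, L7      | $r0=0 $r1=1 $r2=2 $r3=15  [TAKEN]
PC=3  slti  $r2, $r0, 5      | $r0=0 $r1=1 $r2=1 $r3=15
PC=7  add  $r0, $r0, $r1     | $r0=0 $r1=1 $r2=1 $r3=15

1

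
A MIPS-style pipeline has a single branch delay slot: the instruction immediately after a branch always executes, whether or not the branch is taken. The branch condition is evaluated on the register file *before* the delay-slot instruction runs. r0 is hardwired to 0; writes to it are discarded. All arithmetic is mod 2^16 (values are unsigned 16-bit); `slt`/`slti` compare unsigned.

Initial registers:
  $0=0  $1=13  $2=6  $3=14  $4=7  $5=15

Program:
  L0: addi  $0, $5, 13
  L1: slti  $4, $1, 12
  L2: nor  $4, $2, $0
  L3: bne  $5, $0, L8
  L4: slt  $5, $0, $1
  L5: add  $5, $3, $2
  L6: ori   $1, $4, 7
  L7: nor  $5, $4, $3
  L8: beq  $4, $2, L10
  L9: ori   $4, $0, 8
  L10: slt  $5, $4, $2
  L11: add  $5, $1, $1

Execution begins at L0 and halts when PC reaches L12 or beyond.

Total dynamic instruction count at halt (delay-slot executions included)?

9

  step pc=0: addi  $0, $5, 13  regs=(0,13,6,14,7,15)
  step pc=1: slti  $4, $1, 12  regs=(0,13,6,14,0,15)
  step pc=2: nor  $4, $2, $0  regs=(0,13,6,14,65529,15)
  step pc=3: bne  $5, $0, L8  cond=T  regs=(0,13,6,14,65529,15)
  step pc=4: slt  $5, $0, $1  regs=(0,13,6,14,65529,1)
  step pc=8: beq  $4, $2, L10  cond=F  regs=(0,13,6,14,65529,1)
  step pc=9: ori   $4, $0, 8  regs=(0,13,6,14,8,1)
  step pc=10: slt  $5, $4, $2  regs=(0,13,6,14,8,0)
  step pc=11: add  $5, $1, $1  regs=(0,13,6,14,8,26)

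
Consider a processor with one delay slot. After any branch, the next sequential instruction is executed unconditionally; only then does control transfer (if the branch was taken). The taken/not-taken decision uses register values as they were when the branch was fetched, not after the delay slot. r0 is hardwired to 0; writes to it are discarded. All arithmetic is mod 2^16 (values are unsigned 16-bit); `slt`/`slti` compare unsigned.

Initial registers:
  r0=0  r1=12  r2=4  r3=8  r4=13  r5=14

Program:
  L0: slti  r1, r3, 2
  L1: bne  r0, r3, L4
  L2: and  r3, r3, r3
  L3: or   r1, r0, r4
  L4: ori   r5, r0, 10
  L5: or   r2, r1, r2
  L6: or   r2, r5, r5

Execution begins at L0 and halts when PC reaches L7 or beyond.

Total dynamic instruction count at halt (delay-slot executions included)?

[0] slti  r1, r3, 2  →  {r0:0, r1:0, r2:4, r3:8, r4:13, r5:14}
[1] bne  r0, r3, L4  →  {r0:0, r1:0, r2:4, r3:8, r4:13, r5:14}  ⟨branch taken⟩
[2] and  r3, r3, r3  →  {r0:0, r1:0, r2:4, r3:8, r4:13, r5:14}
[4] ori   r5, r0, 10  →  {r0:0, r1:0, r2:4, r3:8, r4:13, r5:10}
[5] or   r2, r1, r2  →  {r0:0, r1:0, r2:4, r3:8, r4:13, r5:10}
[6] or   r2, r5, r5  →  {r0:0, r1:0, r2:10, r3:8, r4:13, r5:10}

6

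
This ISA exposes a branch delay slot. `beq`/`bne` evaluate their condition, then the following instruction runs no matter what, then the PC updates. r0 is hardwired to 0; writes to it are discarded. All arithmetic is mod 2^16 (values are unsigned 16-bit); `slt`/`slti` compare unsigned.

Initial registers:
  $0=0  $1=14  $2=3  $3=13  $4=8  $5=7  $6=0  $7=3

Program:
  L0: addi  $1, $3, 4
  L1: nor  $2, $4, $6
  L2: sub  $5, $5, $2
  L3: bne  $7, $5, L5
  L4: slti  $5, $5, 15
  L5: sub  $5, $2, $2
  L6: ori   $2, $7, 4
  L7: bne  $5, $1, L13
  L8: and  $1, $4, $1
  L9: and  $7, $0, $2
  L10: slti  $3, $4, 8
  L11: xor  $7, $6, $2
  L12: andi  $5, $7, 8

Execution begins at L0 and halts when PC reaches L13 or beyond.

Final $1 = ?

PC=0  addi  $1, $3, 4        | $0=0 $1=17 $2=3 $3=13 $4=8 $5=7 $6=0 $7=3
PC=1  nor  $2, $4, $6        | $0=0 $1=17 $2=65527 $3=13 $4=8 $5=7 $6=0 $7=3
PC=2  sub  $5, $5, $2        | $0=0 $1=17 $2=65527 $3=13 $4=8 $5=16 $6=0 $7=3
PC=3  bne  $7, $5, L5        | $0=0 $1=17 $2=65527 $3=13 $4=8 $5=16 $6=0 $7=3  [TAKEN]
PC=4  slti  $5, $5, 15       | $0=0 $1=17 $2=65527 $3=13 $4=8 $5=0 $6=0 $7=3
PC=5  sub  $5, $2, $2        | $0=0 $1=17 $2=65527 $3=13 $4=8 $5=0 $6=0 $7=3
PC=6  ori   $2, $7, 4        | $0=0 $1=17 $2=7 $3=13 $4=8 $5=0 $6=0 $7=3
PC=7  bne  $5, $1, L13       | $0=0 $1=17 $2=7 $3=13 $4=8 $5=0 $6=0 $7=3  [TAKEN]
PC=8  and  $1, $4, $1        | $0=0 $1=0 $2=7 $3=13 $4=8 $5=0 $6=0 $7=3

0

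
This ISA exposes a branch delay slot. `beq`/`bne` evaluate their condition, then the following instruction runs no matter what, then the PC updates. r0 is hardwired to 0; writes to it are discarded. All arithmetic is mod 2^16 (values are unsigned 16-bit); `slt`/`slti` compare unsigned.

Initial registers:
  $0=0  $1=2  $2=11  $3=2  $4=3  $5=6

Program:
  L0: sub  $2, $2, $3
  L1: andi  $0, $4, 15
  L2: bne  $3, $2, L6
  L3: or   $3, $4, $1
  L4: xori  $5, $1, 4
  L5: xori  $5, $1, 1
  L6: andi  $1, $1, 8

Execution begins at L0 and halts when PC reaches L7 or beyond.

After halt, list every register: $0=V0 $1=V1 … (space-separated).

$0=0 $1=0 $2=9 $3=3 $4=3 $5=6

PC=0  sub  $2, $2, $3        | $0=0 $1=2 $2=9 $3=2 $4=3 $5=6
PC=1  andi  $0, $4, 15       | $0=0 $1=2 $2=9 $3=2 $4=3 $5=6
PC=2  bne  $3, $2, L6        | $0=0 $1=2 $2=9 $3=2 $4=3 $5=6  [TAKEN]
PC=3  or   $3, $4, $1        | $0=0 $1=2 $2=9 $3=3 $4=3 $5=6
PC=6  andi  $1, $1, 8        | $0=0 $1=0 $2=9 $3=3 $4=3 $5=6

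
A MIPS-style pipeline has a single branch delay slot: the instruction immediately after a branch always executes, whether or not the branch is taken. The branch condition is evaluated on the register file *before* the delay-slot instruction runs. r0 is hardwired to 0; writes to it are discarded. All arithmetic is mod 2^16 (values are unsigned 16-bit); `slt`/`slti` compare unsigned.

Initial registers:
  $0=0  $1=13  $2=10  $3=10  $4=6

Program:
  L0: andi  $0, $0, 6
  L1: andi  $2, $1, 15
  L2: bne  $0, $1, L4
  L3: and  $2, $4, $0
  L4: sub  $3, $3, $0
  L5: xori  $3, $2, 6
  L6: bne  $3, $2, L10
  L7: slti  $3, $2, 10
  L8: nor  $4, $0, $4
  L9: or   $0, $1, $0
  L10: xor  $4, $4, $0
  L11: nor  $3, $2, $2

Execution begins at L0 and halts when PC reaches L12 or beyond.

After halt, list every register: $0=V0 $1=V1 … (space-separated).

$0=0 $1=13 $2=0 $3=65535 $4=6

#0 andi  $0, $0, 6 ; 0/13/10/10/6
#1 andi  $2, $1, 15 ; 0/13/13/10/6
#2 bne  $0, $1, L4 ; 0/13/13/10/6 ; →target
#3 and  $2, $4, $0 ; 0/13/0/10/6
#4 sub  $3, $3, $0 ; 0/13/0/10/6
#5 xori  $3, $2, 6 ; 0/13/0/6/6
#6 bne  $3, $2, L10 ; 0/13/0/6/6 ; →target
#7 slti  $3, $2, 10 ; 0/13/0/1/6
#10 xor  $4, $4, $0 ; 0/13/0/1/6
#11 nor  $3, $2, $2 ; 0/13/0/65535/6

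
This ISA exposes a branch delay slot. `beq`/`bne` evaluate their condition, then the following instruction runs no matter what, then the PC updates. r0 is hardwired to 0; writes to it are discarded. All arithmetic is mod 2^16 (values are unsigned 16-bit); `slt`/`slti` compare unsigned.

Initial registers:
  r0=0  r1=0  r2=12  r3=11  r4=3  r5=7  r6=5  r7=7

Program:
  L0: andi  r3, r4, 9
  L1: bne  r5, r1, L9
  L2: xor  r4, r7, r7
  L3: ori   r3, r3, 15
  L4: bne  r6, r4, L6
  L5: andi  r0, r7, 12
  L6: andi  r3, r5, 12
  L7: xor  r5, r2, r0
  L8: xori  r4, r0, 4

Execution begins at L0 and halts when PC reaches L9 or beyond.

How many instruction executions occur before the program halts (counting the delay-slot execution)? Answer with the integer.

3

PC=0  andi  r3, r4, 9        | r0=0 r1=0 r2=12 r3=1 r4=3 r5=7 r6=5 r7=7
PC=1  bne  r5, r1, L9        | r0=0 r1=0 r2=12 r3=1 r4=3 r5=7 r6=5 r7=7  [TAKEN]
PC=2  xor  r4, r7, r7        | r0=0 r1=0 r2=12 r3=1 r4=0 r5=7 r6=5 r7=7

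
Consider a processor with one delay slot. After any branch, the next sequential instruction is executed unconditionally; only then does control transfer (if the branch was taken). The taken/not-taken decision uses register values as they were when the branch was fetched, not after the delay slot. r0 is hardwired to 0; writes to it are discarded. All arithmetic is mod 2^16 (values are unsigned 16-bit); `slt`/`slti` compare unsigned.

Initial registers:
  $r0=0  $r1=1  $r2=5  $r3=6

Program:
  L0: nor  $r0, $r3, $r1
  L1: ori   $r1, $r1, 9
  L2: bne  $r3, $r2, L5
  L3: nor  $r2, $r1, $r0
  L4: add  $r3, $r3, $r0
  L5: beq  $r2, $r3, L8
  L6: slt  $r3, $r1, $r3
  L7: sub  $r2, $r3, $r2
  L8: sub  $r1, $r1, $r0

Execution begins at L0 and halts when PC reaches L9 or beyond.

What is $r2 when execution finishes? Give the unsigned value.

10

[0] nor  $r0, $r3, $r1  →  {$r0:0, $r1:1, $r2:5, $r3:6}
[1] ori   $r1, $r1, 9  →  {$r0:0, $r1:9, $r2:5, $r3:6}
[2] bne  $r3, $r2, L5  →  {$r0:0, $r1:9, $r2:5, $r3:6}  ⟨branch taken⟩
[3] nor  $r2, $r1, $r0  →  {$r0:0, $r1:9, $r2:65526, $r3:6}
[5] beq  $r2, $r3, L8  →  {$r0:0, $r1:9, $r2:65526, $r3:6}  ⟨branch fallthrough⟩
[6] slt  $r3, $r1, $r3  →  {$r0:0, $r1:9, $r2:65526, $r3:0}
[7] sub  $r2, $r3, $r2  →  {$r0:0, $r1:9, $r2:10, $r3:0}
[8] sub  $r1, $r1, $r0  →  {$r0:0, $r1:9, $r2:10, $r3:0}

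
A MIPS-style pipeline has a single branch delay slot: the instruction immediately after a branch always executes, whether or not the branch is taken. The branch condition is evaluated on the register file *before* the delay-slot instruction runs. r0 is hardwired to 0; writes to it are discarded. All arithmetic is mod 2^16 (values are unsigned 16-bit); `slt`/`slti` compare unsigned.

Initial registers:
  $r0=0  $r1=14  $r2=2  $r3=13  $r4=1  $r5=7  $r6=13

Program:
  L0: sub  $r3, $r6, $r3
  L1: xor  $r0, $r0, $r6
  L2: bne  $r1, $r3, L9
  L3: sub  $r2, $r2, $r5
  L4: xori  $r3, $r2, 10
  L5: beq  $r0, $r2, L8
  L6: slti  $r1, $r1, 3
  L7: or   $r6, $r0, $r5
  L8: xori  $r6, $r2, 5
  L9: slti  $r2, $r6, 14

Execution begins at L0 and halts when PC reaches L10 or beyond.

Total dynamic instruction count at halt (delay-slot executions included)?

5

#0 sub  $r3, $r6, $r3 ; 0/14/2/0/1/7/13
#1 xor  $r0, $r0, $r6 ; 0/14/2/0/1/7/13
#2 bne  $r1, $r3, L9 ; 0/14/2/0/1/7/13 ; →target
#3 sub  $r2, $r2, $r5 ; 0/14/65531/0/1/7/13
#9 slti  $r2, $r6, 14 ; 0/14/1/0/1/7/13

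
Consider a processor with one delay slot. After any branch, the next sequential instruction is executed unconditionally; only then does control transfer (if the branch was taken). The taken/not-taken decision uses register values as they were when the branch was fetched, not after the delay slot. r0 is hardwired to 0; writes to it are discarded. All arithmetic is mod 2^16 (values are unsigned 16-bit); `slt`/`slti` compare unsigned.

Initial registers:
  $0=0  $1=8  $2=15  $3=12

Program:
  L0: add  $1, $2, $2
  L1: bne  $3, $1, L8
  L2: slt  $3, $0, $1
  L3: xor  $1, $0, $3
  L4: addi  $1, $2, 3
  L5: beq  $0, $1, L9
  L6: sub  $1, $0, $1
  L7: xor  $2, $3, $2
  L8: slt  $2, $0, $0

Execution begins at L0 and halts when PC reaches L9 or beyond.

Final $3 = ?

1

[0] add  $1, $2, $2  →  {$0:0, $1:30, $2:15, $3:12}
[1] bne  $3, $1, L8  →  {$0:0, $1:30, $2:15, $3:12}  ⟨branch taken⟩
[2] slt  $3, $0, $1  →  {$0:0, $1:30, $2:15, $3:1}
[8] slt  $2, $0, $0  →  {$0:0, $1:30, $2:0, $3:1}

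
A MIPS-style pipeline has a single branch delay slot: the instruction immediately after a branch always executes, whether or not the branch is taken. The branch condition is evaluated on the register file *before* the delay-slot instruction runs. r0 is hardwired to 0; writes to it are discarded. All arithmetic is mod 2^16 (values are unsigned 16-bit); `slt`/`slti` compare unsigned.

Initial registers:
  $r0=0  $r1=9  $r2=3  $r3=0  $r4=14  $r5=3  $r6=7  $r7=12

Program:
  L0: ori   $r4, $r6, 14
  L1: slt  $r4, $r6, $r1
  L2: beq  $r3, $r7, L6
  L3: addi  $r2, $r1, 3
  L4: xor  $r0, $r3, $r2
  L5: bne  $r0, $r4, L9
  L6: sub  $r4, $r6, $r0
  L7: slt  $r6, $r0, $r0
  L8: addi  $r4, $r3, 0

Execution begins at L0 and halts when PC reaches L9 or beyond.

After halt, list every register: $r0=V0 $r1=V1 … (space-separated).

$r0=0 $r1=9 $r2=12 $r3=0 $r4=7 $r5=3 $r6=7 $r7=12

[0] ori   $r4, $r6, 14  →  {$r0:0, $r1:9, $r2:3, $r3:0, $r4:15, $r5:3, $r6:7, $r7:12}
[1] slt  $r4, $r6, $r1  →  {$r0:0, $r1:9, $r2:3, $r3:0, $r4:1, $r5:3, $r6:7, $r7:12}
[2] beq  $r3, $r7, L6  →  {$r0:0, $r1:9, $r2:3, $r3:0, $r4:1, $r5:3, $r6:7, $r7:12}  ⟨branch fallthrough⟩
[3] addi  $r2, $r1, 3  →  {$r0:0, $r1:9, $r2:12, $r3:0, $r4:1, $r5:3, $r6:7, $r7:12}
[4] xor  $r0, $r3, $r2  →  {$r0:0, $r1:9, $r2:12, $r3:0, $r4:1, $r5:3, $r6:7, $r7:12}
[5] bne  $r0, $r4, L9  →  {$r0:0, $r1:9, $r2:12, $r3:0, $r4:1, $r5:3, $r6:7, $r7:12}  ⟨branch taken⟩
[6] sub  $r4, $r6, $r0  →  {$r0:0, $r1:9, $r2:12, $r3:0, $r4:7, $r5:3, $r6:7, $r7:12}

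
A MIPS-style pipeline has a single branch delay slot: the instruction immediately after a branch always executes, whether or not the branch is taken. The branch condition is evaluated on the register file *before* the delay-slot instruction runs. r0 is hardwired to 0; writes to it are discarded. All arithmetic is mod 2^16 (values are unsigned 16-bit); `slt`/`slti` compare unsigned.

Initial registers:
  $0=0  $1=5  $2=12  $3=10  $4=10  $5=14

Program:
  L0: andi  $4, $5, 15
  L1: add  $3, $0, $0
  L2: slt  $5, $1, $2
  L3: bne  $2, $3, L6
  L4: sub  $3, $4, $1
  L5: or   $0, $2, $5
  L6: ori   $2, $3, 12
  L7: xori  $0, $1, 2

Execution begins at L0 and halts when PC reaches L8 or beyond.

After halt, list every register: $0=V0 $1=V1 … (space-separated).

#0 andi  $4, $5, 15 ; 0/5/12/10/14/14
#1 add  $3, $0, $0 ; 0/5/12/0/14/14
#2 slt  $5, $1, $2 ; 0/5/12/0/14/1
#3 bne  $2, $3, L6 ; 0/5/12/0/14/1 ; →target
#4 sub  $3, $4, $1 ; 0/5/12/9/14/1
#6 ori   $2, $3, 12 ; 0/5/13/9/14/1
#7 xori  $0, $1, 2 ; 0/5/13/9/14/1

$0=0 $1=5 $2=13 $3=9 $4=14 $5=1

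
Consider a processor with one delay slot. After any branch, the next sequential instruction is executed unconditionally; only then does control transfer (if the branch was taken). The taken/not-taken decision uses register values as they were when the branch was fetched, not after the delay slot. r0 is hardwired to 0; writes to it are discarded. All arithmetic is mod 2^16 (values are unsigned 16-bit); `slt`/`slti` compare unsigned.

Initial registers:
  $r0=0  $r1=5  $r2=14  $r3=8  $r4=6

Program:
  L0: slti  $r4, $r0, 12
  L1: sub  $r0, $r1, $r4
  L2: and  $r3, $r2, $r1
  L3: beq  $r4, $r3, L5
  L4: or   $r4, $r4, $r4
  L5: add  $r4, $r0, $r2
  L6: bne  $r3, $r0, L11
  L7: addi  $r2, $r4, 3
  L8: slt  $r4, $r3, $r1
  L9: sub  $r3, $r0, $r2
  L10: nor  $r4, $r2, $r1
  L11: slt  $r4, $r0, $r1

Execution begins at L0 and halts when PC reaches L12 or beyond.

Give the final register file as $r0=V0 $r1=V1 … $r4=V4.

  step pc=0: slti  $r4, $r0, 12  regs=(0,5,14,8,1)
  step pc=1: sub  $r0, $r1, $r4  regs=(0,5,14,8,1)
  step pc=2: and  $r3, $r2, $r1  regs=(0,5,14,4,1)
  step pc=3: beq  $r4, $r3, L5  cond=F  regs=(0,5,14,4,1)
  step pc=4: or   $r4, $r4, $r4  regs=(0,5,14,4,1)
  step pc=5: add  $r4, $r0, $r2  regs=(0,5,14,4,14)
  step pc=6: bne  $r3, $r0, L11  cond=T  regs=(0,5,14,4,14)
  step pc=7: addi  $r2, $r4, 3  regs=(0,5,17,4,14)
  step pc=11: slt  $r4, $r0, $r1  regs=(0,5,17,4,1)

$r0=0 $r1=5 $r2=17 $r3=4 $r4=1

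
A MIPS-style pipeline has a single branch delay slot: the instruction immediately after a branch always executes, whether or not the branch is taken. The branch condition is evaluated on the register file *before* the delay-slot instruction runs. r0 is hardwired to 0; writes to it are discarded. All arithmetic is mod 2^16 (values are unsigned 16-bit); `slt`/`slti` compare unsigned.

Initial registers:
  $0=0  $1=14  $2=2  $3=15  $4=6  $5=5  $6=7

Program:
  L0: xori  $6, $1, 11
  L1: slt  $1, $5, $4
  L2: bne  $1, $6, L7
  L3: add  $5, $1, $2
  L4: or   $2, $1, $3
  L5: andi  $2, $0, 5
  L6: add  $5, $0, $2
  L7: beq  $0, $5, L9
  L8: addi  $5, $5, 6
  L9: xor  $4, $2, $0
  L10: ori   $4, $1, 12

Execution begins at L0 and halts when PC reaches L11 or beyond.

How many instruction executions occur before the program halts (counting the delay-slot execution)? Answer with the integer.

[0] xori  $6, $1, 11  →  {$0:0, $1:14, $2:2, $3:15, $4:6, $5:5, $6:5}
[1] slt  $1, $5, $4  →  {$0:0, $1:1, $2:2, $3:15, $4:6, $5:5, $6:5}
[2] bne  $1, $6, L7  →  {$0:0, $1:1, $2:2, $3:15, $4:6, $5:5, $6:5}  ⟨branch taken⟩
[3] add  $5, $1, $2  →  {$0:0, $1:1, $2:2, $3:15, $4:6, $5:3, $6:5}
[7] beq  $0, $5, L9  →  {$0:0, $1:1, $2:2, $3:15, $4:6, $5:3, $6:5}  ⟨branch fallthrough⟩
[8] addi  $5, $5, 6  →  {$0:0, $1:1, $2:2, $3:15, $4:6, $5:9, $6:5}
[9] xor  $4, $2, $0  →  {$0:0, $1:1, $2:2, $3:15, $4:2, $5:9, $6:5}
[10] ori   $4, $1, 12  →  {$0:0, $1:1, $2:2, $3:15, $4:13, $5:9, $6:5}

8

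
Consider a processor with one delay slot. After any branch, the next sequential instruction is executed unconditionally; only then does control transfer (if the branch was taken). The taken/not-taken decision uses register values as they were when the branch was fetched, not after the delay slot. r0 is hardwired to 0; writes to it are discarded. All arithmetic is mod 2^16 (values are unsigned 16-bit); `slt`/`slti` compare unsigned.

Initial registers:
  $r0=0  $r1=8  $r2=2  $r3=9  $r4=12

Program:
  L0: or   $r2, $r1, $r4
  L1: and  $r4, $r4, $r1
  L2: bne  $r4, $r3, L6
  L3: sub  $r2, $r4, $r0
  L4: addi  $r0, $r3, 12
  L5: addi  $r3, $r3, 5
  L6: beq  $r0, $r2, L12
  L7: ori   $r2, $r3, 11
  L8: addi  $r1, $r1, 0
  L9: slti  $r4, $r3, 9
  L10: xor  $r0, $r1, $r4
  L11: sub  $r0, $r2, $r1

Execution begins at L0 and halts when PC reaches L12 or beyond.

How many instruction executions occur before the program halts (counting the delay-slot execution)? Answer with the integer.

10

[0] or   $r2, $r1, $r4  →  {$r0:0, $r1:8, $r2:12, $r3:9, $r4:12}
[1] and  $r4, $r4, $r1  →  {$r0:0, $r1:8, $r2:12, $r3:9, $r4:8}
[2] bne  $r4, $r3, L6  →  {$r0:0, $r1:8, $r2:12, $r3:9, $r4:8}  ⟨branch taken⟩
[3] sub  $r2, $r4, $r0  →  {$r0:0, $r1:8, $r2:8, $r3:9, $r4:8}
[6] beq  $r0, $r2, L12  →  {$r0:0, $r1:8, $r2:8, $r3:9, $r4:8}  ⟨branch fallthrough⟩
[7] ori   $r2, $r3, 11  →  {$r0:0, $r1:8, $r2:11, $r3:9, $r4:8}
[8] addi  $r1, $r1, 0  →  {$r0:0, $r1:8, $r2:11, $r3:9, $r4:8}
[9] slti  $r4, $r3, 9  →  {$r0:0, $r1:8, $r2:11, $r3:9, $r4:0}
[10] xor  $r0, $r1, $r4  →  {$r0:0, $r1:8, $r2:11, $r3:9, $r4:0}
[11] sub  $r0, $r2, $r1  →  {$r0:0, $r1:8, $r2:11, $r3:9, $r4:0}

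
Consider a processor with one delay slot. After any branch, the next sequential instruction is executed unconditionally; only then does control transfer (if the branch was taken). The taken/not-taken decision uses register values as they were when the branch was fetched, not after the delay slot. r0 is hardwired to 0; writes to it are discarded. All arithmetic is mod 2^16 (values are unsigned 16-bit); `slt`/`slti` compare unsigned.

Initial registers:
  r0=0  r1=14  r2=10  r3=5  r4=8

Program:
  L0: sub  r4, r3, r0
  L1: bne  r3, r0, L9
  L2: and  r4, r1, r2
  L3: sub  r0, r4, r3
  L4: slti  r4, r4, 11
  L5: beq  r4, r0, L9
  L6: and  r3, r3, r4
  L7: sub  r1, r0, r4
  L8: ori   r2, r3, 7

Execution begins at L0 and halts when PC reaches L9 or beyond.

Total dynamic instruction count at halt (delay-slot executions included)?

PC=0  sub  r4, r3, r0        | r0=0 r1=14 r2=10 r3=5 r4=5
PC=1  bne  r3, r0, L9        | r0=0 r1=14 r2=10 r3=5 r4=5  [TAKEN]
PC=2  and  r4, r1, r2        | r0=0 r1=14 r2=10 r3=5 r4=10

3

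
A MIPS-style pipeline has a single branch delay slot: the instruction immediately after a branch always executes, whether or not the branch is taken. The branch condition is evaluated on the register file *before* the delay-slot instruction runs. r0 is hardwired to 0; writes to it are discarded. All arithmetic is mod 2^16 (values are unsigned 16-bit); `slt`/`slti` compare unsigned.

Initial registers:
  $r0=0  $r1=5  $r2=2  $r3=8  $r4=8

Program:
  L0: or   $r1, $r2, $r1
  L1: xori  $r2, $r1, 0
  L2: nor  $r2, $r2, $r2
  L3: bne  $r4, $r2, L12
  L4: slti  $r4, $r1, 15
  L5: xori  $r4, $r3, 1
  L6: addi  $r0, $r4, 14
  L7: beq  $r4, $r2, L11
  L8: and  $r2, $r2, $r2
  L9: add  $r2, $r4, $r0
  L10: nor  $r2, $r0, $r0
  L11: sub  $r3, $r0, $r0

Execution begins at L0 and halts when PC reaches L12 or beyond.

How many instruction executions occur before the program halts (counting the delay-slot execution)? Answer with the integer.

5

  step pc=0: or   $r1, $r2, $r1  regs=(0,7,2,8,8)
  step pc=1: xori  $r2, $r1, 0  regs=(0,7,7,8,8)
  step pc=2: nor  $r2, $r2, $r2  regs=(0,7,65528,8,8)
  step pc=3: bne  $r4, $r2, L12  cond=T  regs=(0,7,65528,8,8)
  step pc=4: slti  $r4, $r1, 15  regs=(0,7,65528,8,1)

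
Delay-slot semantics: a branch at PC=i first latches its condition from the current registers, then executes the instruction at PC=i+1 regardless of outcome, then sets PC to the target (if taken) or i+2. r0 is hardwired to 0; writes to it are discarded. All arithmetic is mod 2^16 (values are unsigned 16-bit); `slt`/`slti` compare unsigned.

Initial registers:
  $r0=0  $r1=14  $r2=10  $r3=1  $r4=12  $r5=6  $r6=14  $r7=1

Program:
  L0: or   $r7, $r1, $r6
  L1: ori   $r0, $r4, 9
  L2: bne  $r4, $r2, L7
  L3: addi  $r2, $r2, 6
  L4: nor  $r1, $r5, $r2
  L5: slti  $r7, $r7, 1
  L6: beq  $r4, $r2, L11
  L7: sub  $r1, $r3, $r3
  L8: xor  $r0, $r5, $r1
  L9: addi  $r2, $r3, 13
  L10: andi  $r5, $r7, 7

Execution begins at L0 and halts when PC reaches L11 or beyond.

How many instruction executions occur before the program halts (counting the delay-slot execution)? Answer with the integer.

8

  step pc=0: or   $r7, $r1, $r6  regs=(0,14,10,1,12,6,14,14)
  step pc=1: ori   $r0, $r4, 9  regs=(0,14,10,1,12,6,14,14)
  step pc=2: bne  $r4, $r2, L7  cond=T  regs=(0,14,10,1,12,6,14,14)
  step pc=3: addi  $r2, $r2, 6  regs=(0,14,16,1,12,6,14,14)
  step pc=7: sub  $r1, $r3, $r3  regs=(0,0,16,1,12,6,14,14)
  step pc=8: xor  $r0, $r5, $r1  regs=(0,0,16,1,12,6,14,14)
  step pc=9: addi  $r2, $r3, 13  regs=(0,0,14,1,12,6,14,14)
  step pc=10: andi  $r5, $r7, 7  regs=(0,0,14,1,12,6,14,14)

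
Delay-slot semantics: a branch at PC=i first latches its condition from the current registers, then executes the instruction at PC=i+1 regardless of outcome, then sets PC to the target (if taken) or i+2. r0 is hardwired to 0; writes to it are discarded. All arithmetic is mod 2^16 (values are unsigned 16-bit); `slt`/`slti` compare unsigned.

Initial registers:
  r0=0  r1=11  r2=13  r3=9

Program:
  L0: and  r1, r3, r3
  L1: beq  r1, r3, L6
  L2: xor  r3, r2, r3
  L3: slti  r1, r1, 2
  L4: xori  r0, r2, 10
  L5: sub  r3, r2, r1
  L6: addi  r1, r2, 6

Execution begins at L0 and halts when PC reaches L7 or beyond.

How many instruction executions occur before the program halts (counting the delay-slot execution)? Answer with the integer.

[0] and  r1, r3, r3  →  {r0:0, r1:9, r2:13, r3:9}
[1] beq  r1, r3, L6  →  {r0:0, r1:9, r2:13, r3:9}  ⟨branch taken⟩
[2] xor  r3, r2, r3  →  {r0:0, r1:9, r2:13, r3:4}
[6] addi  r1, r2, 6  →  {r0:0, r1:19, r2:13, r3:4}

4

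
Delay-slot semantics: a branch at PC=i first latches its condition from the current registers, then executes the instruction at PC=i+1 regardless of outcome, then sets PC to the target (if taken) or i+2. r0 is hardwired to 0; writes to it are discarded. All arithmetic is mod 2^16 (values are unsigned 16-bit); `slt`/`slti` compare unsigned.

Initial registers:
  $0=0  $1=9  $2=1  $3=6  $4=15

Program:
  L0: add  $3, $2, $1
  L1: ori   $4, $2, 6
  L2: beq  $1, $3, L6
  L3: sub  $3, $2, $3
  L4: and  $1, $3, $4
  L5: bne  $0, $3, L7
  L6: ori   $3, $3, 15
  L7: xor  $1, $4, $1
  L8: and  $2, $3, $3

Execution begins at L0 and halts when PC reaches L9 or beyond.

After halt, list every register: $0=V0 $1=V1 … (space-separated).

[0] add  $3, $2, $1  →  {$0:0, $1:9, $2:1, $3:10, $4:15}
[1] ori   $4, $2, 6  →  {$0:0, $1:9, $2:1, $3:10, $4:7}
[2] beq  $1, $3, L6  →  {$0:0, $1:9, $2:1, $3:10, $4:7}  ⟨branch fallthrough⟩
[3] sub  $3, $2, $3  →  {$0:0, $1:9, $2:1, $3:65527, $4:7}
[4] and  $1, $3, $4  →  {$0:0, $1:7, $2:1, $3:65527, $4:7}
[5] bne  $0, $3, L7  →  {$0:0, $1:7, $2:1, $3:65527, $4:7}  ⟨branch taken⟩
[6] ori   $3, $3, 15  →  {$0:0, $1:7, $2:1, $3:65535, $4:7}
[7] xor  $1, $4, $1  →  {$0:0, $1:0, $2:1, $3:65535, $4:7}
[8] and  $2, $3, $3  →  {$0:0, $1:0, $2:65535, $3:65535, $4:7}

$0=0 $1=0 $2=65535 $3=65535 $4=7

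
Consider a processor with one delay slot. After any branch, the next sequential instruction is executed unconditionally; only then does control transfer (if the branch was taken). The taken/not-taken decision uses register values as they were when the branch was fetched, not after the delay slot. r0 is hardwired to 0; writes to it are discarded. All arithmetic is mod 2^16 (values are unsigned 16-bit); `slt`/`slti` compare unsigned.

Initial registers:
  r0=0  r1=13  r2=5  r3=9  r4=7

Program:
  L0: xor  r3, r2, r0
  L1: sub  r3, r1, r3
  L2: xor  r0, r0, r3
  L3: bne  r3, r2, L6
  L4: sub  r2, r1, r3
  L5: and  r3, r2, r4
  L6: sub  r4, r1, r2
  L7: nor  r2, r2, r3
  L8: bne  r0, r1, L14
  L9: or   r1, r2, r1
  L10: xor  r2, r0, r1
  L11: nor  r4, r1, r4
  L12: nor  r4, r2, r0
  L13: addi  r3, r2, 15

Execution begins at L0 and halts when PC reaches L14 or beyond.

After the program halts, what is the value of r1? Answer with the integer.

#0 xor  r3, r2, r0 ; 0/13/5/5/7
#1 sub  r3, r1, r3 ; 0/13/5/8/7
#2 xor  r0, r0, r3 ; 0/13/5/8/7
#3 bne  r3, r2, L6 ; 0/13/5/8/7 ; →target
#4 sub  r2, r1, r3 ; 0/13/5/8/7
#6 sub  r4, r1, r2 ; 0/13/5/8/8
#7 nor  r2, r2, r3 ; 0/13/65522/8/8
#8 bne  r0, r1, L14 ; 0/13/65522/8/8 ; →target
#9 or   r1, r2, r1 ; 0/65535/65522/8/8

65535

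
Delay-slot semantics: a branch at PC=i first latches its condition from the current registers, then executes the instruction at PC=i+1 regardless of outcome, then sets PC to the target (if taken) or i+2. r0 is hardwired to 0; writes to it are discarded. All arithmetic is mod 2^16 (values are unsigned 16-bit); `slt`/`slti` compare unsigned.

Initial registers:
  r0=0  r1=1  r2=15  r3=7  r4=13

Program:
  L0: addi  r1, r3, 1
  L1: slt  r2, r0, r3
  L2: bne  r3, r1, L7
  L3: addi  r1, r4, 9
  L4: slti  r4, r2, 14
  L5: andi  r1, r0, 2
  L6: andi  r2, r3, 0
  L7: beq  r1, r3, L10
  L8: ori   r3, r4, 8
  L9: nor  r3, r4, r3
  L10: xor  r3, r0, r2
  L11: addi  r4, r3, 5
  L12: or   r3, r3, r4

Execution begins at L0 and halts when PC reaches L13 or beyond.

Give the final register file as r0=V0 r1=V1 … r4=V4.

r0=0 r1=22 r2=1 r3=7 r4=6

  step pc=0: addi  r1, r3, 1  regs=(0,8,15,7,13)
  step pc=1: slt  r2, r0, r3  regs=(0,8,1,7,13)
  step pc=2: bne  r3, r1, L7  cond=T  regs=(0,8,1,7,13)
  step pc=3: addi  r1, r4, 9  regs=(0,22,1,7,13)
  step pc=7: beq  r1, r3, L10  cond=F  regs=(0,22,1,7,13)
  step pc=8: ori   r3, r4, 8  regs=(0,22,1,13,13)
  step pc=9: nor  r3, r4, r3  regs=(0,22,1,65522,13)
  step pc=10: xor  r3, r0, r2  regs=(0,22,1,1,13)
  step pc=11: addi  r4, r3, 5  regs=(0,22,1,1,6)
  step pc=12: or   r3, r3, r4  regs=(0,22,1,7,6)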